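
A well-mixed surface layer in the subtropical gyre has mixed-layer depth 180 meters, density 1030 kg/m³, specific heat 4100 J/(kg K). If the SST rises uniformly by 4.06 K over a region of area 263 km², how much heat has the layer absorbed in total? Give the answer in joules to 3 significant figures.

8.12×10^17 J

Areal heat capacity C = ρ c_p D = 1030 × 4100 × 180 = 7.60×10^8 J/(m²·K).
Heat per unit area: q = C ΔT = 7.60×10^8 × 4.06 = 3.09×10^9 J/m².
Total heat: Q = q × A = 3.09×10^9 × (263 × 10⁶ m²) = 8.12×10^17 J.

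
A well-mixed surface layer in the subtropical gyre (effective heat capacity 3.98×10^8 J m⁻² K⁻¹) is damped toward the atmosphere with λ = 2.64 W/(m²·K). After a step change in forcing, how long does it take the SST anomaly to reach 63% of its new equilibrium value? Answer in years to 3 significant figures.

Areal heat capacity C = 3.98×10^8 J m⁻² K⁻¹ (given).
τ = C / λ = 3.98×10^8 / 2.64 = 1.51×10^8 s.
Fraction reached: 1 − e^(−t/τ) = 0.63 ⇒ t = −τ ln(1 − 0.63) = τ × 0.994.
t = 1.50×10^8 s = 4.75 years.

4.75 years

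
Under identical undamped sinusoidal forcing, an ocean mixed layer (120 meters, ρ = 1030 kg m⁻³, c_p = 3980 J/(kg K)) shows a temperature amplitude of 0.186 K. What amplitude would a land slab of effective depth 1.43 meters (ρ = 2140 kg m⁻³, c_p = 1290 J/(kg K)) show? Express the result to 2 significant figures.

C_ocean = 4.92×10^8 J/(m²·K); C_land = 3.95×10^6 J/(m²·K).
A ∝ 1/C ⇒ A_land = A_ocean × C_ocean/C_land = 0.186 × 125 = 23.2 K.

23 K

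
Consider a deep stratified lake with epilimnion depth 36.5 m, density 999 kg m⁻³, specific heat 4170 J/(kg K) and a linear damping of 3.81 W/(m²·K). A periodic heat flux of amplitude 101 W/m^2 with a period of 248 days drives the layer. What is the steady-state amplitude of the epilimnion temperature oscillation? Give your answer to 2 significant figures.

Areal heat capacity C = ρ c_p D = 999 × 4170 × 36.5 = 1.52×10^8 J/(m^2 K).
Angular frequency ω = 2π / T = 2π / 2.14×10^7 s = 2.93×10^-7 s⁻¹.
√((Cω)² + λ²) = √((44.6)² + 3.81²) = 44.7 W/(m²·K).
Amplitude A = F₀ / √((Cω)²+λ²) = 101 / 44.7 = 2.26 K.

2.3 K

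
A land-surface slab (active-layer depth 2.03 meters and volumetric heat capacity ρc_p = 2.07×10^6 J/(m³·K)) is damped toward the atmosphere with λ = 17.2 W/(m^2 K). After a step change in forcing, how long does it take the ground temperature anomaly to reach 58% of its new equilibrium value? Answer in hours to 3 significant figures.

58.9 hours

Areal heat capacity C = ρc_p × D = 2.07×10^6 × 2.03 = 4.20×10^6 J m⁻² K⁻¹.
τ = C / λ = 4.20×10^6 / 17.2 = 2.44×10^5 s.
Fraction reached: 1 − e^(−t/τ) = 0.58 ⇒ t = −τ ln(1 − 0.58) = τ × 0.868.
t = 2.12×10^5 s = 58.9 hours.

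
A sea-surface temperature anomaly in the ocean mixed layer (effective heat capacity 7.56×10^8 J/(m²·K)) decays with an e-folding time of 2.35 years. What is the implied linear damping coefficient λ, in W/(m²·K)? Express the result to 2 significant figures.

10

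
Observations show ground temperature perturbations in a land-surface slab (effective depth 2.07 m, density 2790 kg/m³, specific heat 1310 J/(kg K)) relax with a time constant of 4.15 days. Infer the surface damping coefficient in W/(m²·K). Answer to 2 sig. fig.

Areal heat capacity C = ρ c_p D = 2790 × 1310 × 2.07 = 7.57×10^6 J m⁻² K⁻¹.
τ = 4.15 days = 3.59×10^5 s.
λ = C / τ = 7.57×10^6 / 3.59×10^5 = 21.1 W/(m²·K).

21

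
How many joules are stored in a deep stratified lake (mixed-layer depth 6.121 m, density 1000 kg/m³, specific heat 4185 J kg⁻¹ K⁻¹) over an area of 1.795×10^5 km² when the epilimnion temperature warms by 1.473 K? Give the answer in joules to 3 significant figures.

Areal heat capacity C = ρ c_p D = 1000 × 4185 × 6.121 = 2.56×10^7 J/(m^2 K).
Heat per unit area: q = C ΔT = 2.56×10^7 × 1.473 = 3.77×10^7 J/m².
Total heat: Q = q × A = 3.77×10^7 × (1.795×10^5 × 10⁶ m²) = 6.77×10^18 J.

6.77×10^18 J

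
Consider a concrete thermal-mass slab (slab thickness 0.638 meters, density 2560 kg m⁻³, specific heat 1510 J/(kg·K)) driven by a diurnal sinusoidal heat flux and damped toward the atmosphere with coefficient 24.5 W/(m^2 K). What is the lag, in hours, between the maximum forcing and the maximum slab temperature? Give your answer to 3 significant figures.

5.48 hours

Areal heat capacity C = ρ c_p D = 2560 × 1510 × 0.638 = 2.47×10^6 J/(m²·K).
ω = 2π / 86400 s = 7.27×10^-5 s⁻¹.
Phase lag φ = arctan(Cω/λ) = arctan(179/24.5) = 1.44 rad.
Time lag = φ / ω = 1.44 / 7.27×10^-5 = 19700 s = 5.48 hours.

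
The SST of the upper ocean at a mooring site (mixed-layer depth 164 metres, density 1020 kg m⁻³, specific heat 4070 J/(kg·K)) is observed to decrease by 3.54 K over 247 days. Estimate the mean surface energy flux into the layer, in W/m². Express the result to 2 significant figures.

-110

Areal heat capacity C = ρ c_p D = 1020 × 4070 × 164 = 6.81×10^8 J/(m²·K).
Required heat per unit area: Q = C ΔT = 6.81×10^8 × -3.54 = -2.41×10^9 J/m².
Flux F = Q / Δt = -2.41×10^9 / 2.13×10^7 s = -113 W/m².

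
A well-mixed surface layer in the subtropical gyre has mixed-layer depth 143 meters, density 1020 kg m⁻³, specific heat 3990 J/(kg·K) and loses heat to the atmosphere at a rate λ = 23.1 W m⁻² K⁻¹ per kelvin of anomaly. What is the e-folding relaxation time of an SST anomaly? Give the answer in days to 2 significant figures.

290 days

Areal heat capacity C = ρ c_p D = 1020 × 3990 × 143 = 5.82×10^8 J/(m²·K).
Relaxation time τ = C / λ = 5.82×10^8 / 23.1 = 2.52×10^7 s.
In days: 2.52×10^7 s / (86400 s/day) = 292 days.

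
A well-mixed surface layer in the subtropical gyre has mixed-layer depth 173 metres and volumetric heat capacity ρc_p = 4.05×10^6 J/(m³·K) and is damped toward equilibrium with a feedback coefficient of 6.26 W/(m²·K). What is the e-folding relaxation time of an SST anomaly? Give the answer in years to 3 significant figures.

3.55 years

Areal heat capacity C = ρc_p × D = 4.05×10^6 × 173 = 7.01×10^8 J m⁻² K⁻¹.
Relaxation time τ = C / λ = 7.01×10^8 / 6.26 = 1.12×10^8 s.
In years: 1.12×10^8 s / (3.156×10^7 s/year) = 3.55 years.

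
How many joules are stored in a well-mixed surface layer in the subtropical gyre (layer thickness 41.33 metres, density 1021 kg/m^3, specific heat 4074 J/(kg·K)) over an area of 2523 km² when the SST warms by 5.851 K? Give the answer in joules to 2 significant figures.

Areal heat capacity C = ρ c_p D = 1021 × 4074 × 41.33 = 1.72×10^8 J/(m^2 K).
Heat per unit area: q = C ΔT = 1.72×10^8 × 5.851 = 1.01×10^9 J/m².
Total heat: Q = q × A = 1.01×10^9 × (2523 × 10⁶ m²) = 2.54×10^18 J.

2.5×10^18 J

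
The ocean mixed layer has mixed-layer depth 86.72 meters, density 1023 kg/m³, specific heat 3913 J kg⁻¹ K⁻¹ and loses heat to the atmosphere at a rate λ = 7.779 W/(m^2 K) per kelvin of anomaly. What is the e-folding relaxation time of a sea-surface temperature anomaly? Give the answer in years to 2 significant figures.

1.4 years

Areal heat capacity C = ρ c_p D = 1023 × 3913 × 86.72 = 3.47×10^8 J/(m^2 K).
Relaxation time τ = C / λ = 3.47×10^8 / 7.779 = 4.46×10^7 s.
In years: 4.46×10^7 s / (3.156×10^7 s/year) = 1.41 years.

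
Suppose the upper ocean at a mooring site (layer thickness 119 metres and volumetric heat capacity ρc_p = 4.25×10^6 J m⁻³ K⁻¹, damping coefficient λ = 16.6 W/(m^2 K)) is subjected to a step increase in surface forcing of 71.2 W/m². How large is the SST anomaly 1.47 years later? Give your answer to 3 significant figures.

3.35 K

Areal heat capacity C = ρc_p × D = 4.25×10^6 × 119 = 5.06×10^8 J/(m²·K).
τ = C / λ = 5.06×10^8 / 16.6 = 3.05×10^7 s.
Equilibrium anomaly ΔT_eq = F / λ = 71.2 / 16.6 = 4.29 K.
t = 1.47 years = 4.64×10^7 s, so t/τ = 1.52.
ΔT(t) = ΔT_eq (1 − e^(−t/τ)) = 4.29 × (1 − e^−1.52) = 3.35 K.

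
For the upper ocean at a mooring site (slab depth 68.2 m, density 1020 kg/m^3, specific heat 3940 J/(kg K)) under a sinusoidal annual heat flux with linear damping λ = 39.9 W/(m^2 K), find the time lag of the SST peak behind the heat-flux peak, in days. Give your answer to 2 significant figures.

55 days

Areal heat capacity C = ρ c_p D = 1020 × 3940 × 68.2 = 2.74×10^8 J/(m²·K).
ω = 2π / 3.15×10^7 s = 1.99×10^-7 s⁻¹.
Phase lag φ = arctan(Cω/λ) = arctan(54.6/39.9) = 0.940 rad.
Time lag = φ / ω = 0.940 / 1.99×10^-7 = 4.72×10^6 s = 54.6 days.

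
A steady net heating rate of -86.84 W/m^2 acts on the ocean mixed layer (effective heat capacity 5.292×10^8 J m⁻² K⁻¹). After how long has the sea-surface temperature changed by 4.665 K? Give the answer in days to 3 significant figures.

329 days

Areal heat capacity C = 5.292×10^8 J m⁻² K⁻¹ (given).
Time required: Δt = C ΔT / F = 5.29×10^8 × -4.665 / -86.84 = 2.84×10^7 s.
In days: 2.84×10^7 s / (86400 s/day) = 329 days.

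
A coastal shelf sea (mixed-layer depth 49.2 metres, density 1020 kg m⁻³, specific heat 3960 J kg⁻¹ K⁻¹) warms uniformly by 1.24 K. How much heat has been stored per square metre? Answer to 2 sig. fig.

2.5×10^8

Areal heat capacity C = ρ c_p D = 1020 × 3960 × 49.2 = 1.99×10^8 J/(m²·K).
ΔQ = C ΔT = 1.99×10^8 × 1.24 = 2.46×10^8 J/m².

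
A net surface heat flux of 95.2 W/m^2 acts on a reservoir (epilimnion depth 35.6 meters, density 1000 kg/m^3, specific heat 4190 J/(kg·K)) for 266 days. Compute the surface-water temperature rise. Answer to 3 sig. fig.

14.7 K

Areal heat capacity C = ρ c_p D = 1000 × 4190 × 35.6 = 1.49×10^8 J/(m^2 K).
Net heat input Q = F Δt = 95.2 × (266 days × 86400 s/day) = 2.19×10^9 J/m².
ΔT = Q / C = 2.19×10^9 / 1.49×10^8 = 14.7 K.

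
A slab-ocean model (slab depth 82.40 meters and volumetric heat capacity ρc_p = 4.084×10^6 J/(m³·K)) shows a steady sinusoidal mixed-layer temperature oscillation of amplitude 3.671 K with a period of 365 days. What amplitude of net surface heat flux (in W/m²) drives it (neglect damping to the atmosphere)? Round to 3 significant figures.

246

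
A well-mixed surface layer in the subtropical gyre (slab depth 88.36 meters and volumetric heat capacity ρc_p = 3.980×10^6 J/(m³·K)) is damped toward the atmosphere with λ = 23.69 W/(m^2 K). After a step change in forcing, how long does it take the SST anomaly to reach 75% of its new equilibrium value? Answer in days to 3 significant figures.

Areal heat capacity C = ρc_p × D = 3.980×10^6 × 88.36 = 3.52×10^8 J/(m^2 K).
τ = C / λ = 3.52×10^8 / 23.69 = 1.48×10^7 s.
Fraction reached: 1 − e^(−t/τ) = 0.75 ⇒ t = −τ ln(1 − 0.75) = τ × 1.39.
t = 2.06×10^7 s = 238 days.

238 days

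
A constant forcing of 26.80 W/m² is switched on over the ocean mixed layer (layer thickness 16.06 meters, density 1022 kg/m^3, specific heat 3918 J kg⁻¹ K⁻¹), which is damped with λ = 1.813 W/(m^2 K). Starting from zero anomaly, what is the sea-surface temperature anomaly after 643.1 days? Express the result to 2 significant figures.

12 K

Areal heat capacity C = ρ c_p D = 1022 × 3918 × 16.06 = 6.43×10^7 J/(m^2 K).
τ = C / λ = 6.43×10^7 / 1.813 = 3.55×10^7 s.
Equilibrium anomaly ΔT_eq = F / λ = 26.80 / 1.813 = 14.8 K.
t = 643.1 days = 5.56×10^7 s, so t/τ = 1.57.
ΔT(t) = ΔT_eq (1 − e^(−t/τ)) = 14.8 × (1 − e^−1.57) = 11.7 K.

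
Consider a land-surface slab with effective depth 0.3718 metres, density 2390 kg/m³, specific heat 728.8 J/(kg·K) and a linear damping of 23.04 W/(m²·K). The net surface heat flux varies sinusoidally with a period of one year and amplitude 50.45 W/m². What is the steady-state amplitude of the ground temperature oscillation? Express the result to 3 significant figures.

Areal heat capacity C = ρ c_p D = 2390 × 728.8 × 0.3718 = 6.48×10^5 J/(m²·K).
Angular frequency ω = 2π / T = 2π / 3.15×10^7 s = 1.99×10^-7 s⁻¹.
√((Cω)² + λ²) = √((0.129)² + 23.04²) = 23.0 W/(m²·K).
Amplitude A = F₀ / √((Cω)²+λ²) = 50.45 / 23.0 = 2.19 K.

2.19 K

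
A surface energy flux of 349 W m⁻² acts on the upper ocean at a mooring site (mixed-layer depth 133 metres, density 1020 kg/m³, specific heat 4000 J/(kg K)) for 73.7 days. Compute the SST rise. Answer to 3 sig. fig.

4.10 K

Areal heat capacity C = ρ c_p D = 1020 × 4000 × 133 = 5.43×10^8 J m⁻² K⁻¹.
Net heat input Q = F Δt = 349 × (73.7 days × 86400 s/day) = 2.22×10^9 J/m².
ΔT = Q / C = 2.22×10^9 / 5.43×10^8 = 4.10 K.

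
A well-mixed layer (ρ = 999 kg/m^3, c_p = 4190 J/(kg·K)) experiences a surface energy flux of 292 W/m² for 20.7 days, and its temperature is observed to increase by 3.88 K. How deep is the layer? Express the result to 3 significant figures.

32.2 m

Heat input Q = F Δt = 292 × 1.79×10^6 s = 5.22×10^8 J/m².
Required areal heat capacity C = Q / ΔT = 1.35×10^8 J/(m²·K).
Depth D = C / (ρ c_p) = 1.35×10^8 / (999 × 4190) = 32.2 m.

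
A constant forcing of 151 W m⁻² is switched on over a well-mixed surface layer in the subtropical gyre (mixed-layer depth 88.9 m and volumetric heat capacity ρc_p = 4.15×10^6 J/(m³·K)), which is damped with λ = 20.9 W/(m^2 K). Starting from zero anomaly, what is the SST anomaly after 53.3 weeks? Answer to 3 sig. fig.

Areal heat capacity C = ρc_p × D = 4.15×10^6 × 88.9 = 3.69×10^8 J/(m²·K).
τ = C / λ = 3.69×10^8 / 20.9 = 1.77×10^7 s.
Equilibrium anomaly ΔT_eq = F / λ = 151 / 20.9 = 7.22 K.
t = 53.3 weeks = 3.22×10^7 s, so t/τ = 1.83.
ΔT(t) = ΔT_eq (1 − e^(−t/τ)) = 7.22 × (1 − e^−1.83) = 6.06 K.

6.06 K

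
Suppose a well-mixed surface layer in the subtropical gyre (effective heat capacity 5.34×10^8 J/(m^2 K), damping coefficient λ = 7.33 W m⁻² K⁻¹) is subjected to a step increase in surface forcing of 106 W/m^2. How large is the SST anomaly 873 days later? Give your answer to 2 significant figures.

9.3 K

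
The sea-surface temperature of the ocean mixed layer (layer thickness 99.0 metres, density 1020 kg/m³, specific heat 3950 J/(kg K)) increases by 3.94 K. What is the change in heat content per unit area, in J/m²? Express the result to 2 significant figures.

1.6×10^9

Areal heat capacity C = ρ c_p D = 1020 × 3950 × 99.0 = 3.99×10^8 J/(m^2 K).
ΔQ = C ΔT = 3.99×10^8 × 3.94 = 1.57×10^9 J/m².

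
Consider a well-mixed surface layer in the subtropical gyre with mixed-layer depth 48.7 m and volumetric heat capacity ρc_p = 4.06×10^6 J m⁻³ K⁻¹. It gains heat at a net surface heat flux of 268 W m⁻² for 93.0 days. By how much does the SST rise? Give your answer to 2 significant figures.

11 K

Areal heat capacity C = ρc_p × D = 4.06×10^6 × 48.7 = 1.98×10^8 J/(m^2 K).
Net heat input Q = F Δt = 268 × (93.0 days × 86400 s/day) = 2.15×10^9 J/m².
ΔT = Q / C = 2.15×10^9 / 1.98×10^8 = 10.9 K.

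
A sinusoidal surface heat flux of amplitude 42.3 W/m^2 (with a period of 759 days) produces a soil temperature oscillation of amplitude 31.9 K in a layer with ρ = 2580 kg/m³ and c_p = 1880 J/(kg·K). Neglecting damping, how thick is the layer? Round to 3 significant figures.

2.85 m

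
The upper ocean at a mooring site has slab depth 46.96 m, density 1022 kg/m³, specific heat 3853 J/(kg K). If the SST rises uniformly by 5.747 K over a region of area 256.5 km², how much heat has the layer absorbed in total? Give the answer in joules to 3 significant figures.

2.73×10^17 J

Areal heat capacity C = ρ c_p D = 1022 × 3853 × 46.96 = 1.85×10^8 J m⁻² K⁻¹.
Heat per unit area: q = C ΔT = 1.85×10^8 × 5.747 = 1.06×10^9 J/m².
Total heat: Q = q × A = 1.06×10^9 × (256.5 × 10⁶ m²) = 2.73×10^17 J.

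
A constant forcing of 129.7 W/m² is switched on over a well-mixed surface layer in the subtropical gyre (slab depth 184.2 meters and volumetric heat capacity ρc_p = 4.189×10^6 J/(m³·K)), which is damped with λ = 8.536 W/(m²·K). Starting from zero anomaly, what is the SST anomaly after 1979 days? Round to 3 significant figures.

12.9 K

Areal heat capacity C = ρc_p × D = 4.189×10^6 × 184.2 = 7.72×10^8 J/(m^2 K).
τ = C / λ = 7.72×10^8 / 8.536 = 9.04×10^7 s.
Equilibrium anomaly ΔT_eq = F / λ = 129.7 / 8.536 = 15.2 K.
t = 1979 days = 1.71×10^8 s, so t/τ = 1.89.
ΔT(t) = ΔT_eq (1 − e^(−t/τ)) = 15.2 × (1 − e^−1.89) = 12.9 K.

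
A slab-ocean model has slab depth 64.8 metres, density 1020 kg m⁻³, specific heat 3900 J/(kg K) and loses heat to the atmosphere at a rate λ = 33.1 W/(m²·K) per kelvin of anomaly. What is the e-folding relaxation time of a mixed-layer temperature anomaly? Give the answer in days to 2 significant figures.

90 days

Areal heat capacity C = ρ c_p D = 1020 × 3900 × 64.8 = 2.58×10^8 J/(m²·K).
Relaxation time τ = C / λ = 2.58×10^8 / 33.1 = 7.79×10^6 s.
In days: 7.79×10^6 s / (86400 s/day) = 90.1 days.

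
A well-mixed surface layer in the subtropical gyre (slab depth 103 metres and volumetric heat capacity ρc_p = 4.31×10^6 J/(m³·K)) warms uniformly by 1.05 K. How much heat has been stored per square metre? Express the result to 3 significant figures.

4.66×10^8

Areal heat capacity C = ρc_p × D = 4.31×10^6 × 103 = 4.44×10^8 J/(m^2 K).
ΔQ = C ΔT = 4.44×10^8 × 1.05 = 4.66×10^8 J/m².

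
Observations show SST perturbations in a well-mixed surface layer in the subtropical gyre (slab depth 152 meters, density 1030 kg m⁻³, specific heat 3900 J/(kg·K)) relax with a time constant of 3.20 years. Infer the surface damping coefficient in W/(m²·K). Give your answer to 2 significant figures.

6.0

Areal heat capacity C = ρ c_p D = 1030 × 3900 × 152 = 6.11×10^8 J/(m²·K).
τ = 3.20 years = 1.01×10^8 s.
λ = C / τ = 6.11×10^8 / 1.01×10^8 = 6.05 W/(m²·K).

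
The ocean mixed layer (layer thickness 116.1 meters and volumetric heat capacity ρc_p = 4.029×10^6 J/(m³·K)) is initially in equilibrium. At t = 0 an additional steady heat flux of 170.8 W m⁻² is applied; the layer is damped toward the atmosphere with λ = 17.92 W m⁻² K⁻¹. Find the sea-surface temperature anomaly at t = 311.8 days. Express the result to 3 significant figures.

Areal heat capacity C = ρc_p × D = 4.029×10^6 × 116.1 = 4.68×10^8 J/(m²·K).
τ = C / λ = 4.68×10^8 / 17.92 = 2.61×10^7 s.
Equilibrium anomaly ΔT_eq = F / λ = 170.8 / 17.92 = 9.53 K.
t = 311.8 days = 2.69×10^7 s, so t/τ = 1.03.
ΔT(t) = ΔT_eq (1 − e^(−t/τ)) = 9.53 × (1 − e^−1.03) = 6.14 K.

6.14 K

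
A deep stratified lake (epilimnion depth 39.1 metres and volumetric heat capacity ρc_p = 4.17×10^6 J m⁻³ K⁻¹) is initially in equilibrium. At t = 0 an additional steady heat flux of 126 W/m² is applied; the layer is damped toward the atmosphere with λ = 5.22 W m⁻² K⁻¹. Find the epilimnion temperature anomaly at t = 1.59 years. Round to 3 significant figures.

Areal heat capacity C = ρc_p × D = 4.17×10^6 × 39.1 = 1.63×10^8 J m⁻² K⁻¹.
τ = C / λ = 1.63×10^8 / 5.22 = 3.12×10^7 s.
Equilibrium anomaly ΔT_eq = F / λ = 126 / 5.22 = 24.1 K.
t = 1.59 years = 5.02×10^7 s, so t/τ = 1.61.
ΔT(t) = ΔT_eq (1 − e^(−t/τ)) = 24.1 × (1 − e^−1.61) = 19.3 K.

19.3 K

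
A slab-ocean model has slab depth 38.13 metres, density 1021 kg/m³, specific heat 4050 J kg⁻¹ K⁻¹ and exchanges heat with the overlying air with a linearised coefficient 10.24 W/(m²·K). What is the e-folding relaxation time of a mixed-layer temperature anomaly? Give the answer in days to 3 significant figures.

178 days

Areal heat capacity C = ρ c_p D = 1021 × 4050 × 38.13 = 1.58×10^8 J/(m^2 K).
Relaxation time τ = C / λ = 1.58×10^8 / 10.24 = 1.54×10^7 s.
In days: 1.54×10^7 s / (86400 s/day) = 178 days.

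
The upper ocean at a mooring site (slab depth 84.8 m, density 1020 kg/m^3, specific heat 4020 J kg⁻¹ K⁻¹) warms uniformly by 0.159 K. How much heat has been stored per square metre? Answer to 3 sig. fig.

5.53×10^7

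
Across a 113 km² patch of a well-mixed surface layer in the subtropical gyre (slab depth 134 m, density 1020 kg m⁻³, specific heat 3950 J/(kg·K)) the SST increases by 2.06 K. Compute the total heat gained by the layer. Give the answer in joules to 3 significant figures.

1.26×10^17 J

Areal heat capacity C = ρ c_p D = 1020 × 3950 × 134 = 5.40×10^8 J/(m²·K).
Heat per unit area: q = C ΔT = 5.40×10^8 × 2.06 = 1.11×10^9 J/m².
Total heat: Q = q × A = 1.11×10^9 × (113 × 10⁶ m²) = 1.26×10^17 J.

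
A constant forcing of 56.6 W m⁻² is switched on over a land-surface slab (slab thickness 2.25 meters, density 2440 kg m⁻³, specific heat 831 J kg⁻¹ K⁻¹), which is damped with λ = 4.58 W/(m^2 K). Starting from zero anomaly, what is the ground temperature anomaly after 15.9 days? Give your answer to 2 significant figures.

9.2 K

Areal heat capacity C = ρ c_p D = 2440 × 831 × 2.25 = 4.56×10^6 J/(m²·K).
τ = C / λ = 4.56×10^6 / 4.58 = 9.96×10^5 s.
Equilibrium anomaly ΔT_eq = F / λ = 56.6 / 4.58 = 12.4 K.
t = 15.9 days = 1.37×10^6 s, so t/τ = 1.38.
ΔT(t) = ΔT_eq (1 − e^(−t/τ)) = 12.4 × (1 − e^−1.38) = 9.25 K.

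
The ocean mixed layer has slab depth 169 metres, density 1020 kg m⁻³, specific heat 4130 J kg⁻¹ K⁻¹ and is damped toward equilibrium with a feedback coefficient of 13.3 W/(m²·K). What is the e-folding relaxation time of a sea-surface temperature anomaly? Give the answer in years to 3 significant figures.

1.70 years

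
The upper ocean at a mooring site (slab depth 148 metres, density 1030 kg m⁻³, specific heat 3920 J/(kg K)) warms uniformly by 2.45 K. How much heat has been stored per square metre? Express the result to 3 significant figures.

Areal heat capacity C = ρ c_p D = 1030 × 3920 × 148 = 5.98×10^8 J m⁻² K⁻¹.
ΔQ = C ΔT = 5.98×10^8 × 2.45 = 1.46×10^9 J/m².

1.46×10^9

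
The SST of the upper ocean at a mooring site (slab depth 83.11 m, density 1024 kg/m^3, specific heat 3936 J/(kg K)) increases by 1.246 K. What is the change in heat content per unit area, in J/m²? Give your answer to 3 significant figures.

Areal heat capacity C = ρ c_p D = 1024 × 3936 × 83.11 = 3.35×10^8 J m⁻² K⁻¹.
ΔQ = C ΔT = 3.35×10^8 × 1.246 = 4.17×10^8 J/m².

4.17×10^8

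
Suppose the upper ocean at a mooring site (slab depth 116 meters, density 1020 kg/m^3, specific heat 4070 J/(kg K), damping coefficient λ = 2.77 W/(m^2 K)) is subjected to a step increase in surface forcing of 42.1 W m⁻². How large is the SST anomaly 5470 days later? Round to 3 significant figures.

14.2 K

Areal heat capacity C = ρ c_p D = 1020 × 4070 × 116 = 4.82×10^8 J m⁻² K⁻¹.
τ = C / λ = 4.82×10^8 / 2.77 = 1.74×10^8 s.
Equilibrium anomaly ΔT_eq = F / λ = 42.1 / 2.77 = 15.2 K.
t = 5470 days = 4.73×10^8 s, so t/τ = 2.72.
ΔT(t) = ΔT_eq (1 − e^(−t/τ)) = 15.2 × (1 − e^−2.72) = 14.2 K.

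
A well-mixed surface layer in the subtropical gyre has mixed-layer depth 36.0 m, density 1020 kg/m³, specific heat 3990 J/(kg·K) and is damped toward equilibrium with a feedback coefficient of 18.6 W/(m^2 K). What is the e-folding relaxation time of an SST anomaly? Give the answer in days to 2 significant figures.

Areal heat capacity C = ρ c_p D = 1020 × 3990 × 36.0 = 1.47×10^8 J/(m^2 K).
Relaxation time τ = C / λ = 1.47×10^8 / 18.6 = 7.88×10^6 s.
In days: 7.88×10^6 s / (86400 s/day) = 91.2 days.

91 days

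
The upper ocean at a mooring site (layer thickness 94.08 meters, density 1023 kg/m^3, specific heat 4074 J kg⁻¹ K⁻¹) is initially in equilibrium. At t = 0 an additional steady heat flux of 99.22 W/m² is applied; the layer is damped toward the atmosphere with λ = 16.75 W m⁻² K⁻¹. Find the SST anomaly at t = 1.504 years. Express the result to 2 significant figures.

5.1 K

Areal heat capacity C = ρ c_p D = 1023 × 4074 × 94.08 = 3.92×10^8 J m⁻² K⁻¹.
τ = C / λ = 3.92×10^8 / 16.75 = 2.34×10^7 s.
Equilibrium anomaly ΔT_eq = F / λ = 99.22 / 16.75 = 5.92 K.
t = 1.504 years = 4.75×10^7 s, so t/τ = 2.03.
ΔT(t) = ΔT_eq (1 − e^(−t/τ)) = 5.92 × (1 − e^−2.03) = 5.14 K.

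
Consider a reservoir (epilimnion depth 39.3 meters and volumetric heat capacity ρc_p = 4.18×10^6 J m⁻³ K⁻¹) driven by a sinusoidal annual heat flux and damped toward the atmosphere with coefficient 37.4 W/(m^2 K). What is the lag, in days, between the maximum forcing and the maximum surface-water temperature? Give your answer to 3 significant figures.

41.8 days

Areal heat capacity C = ρc_p × D = 4.18×10^6 × 39.3 = 1.64×10^8 J/(m^2 K).
ω = 2π / 3.15×10^7 s = 1.99×10^-7 s⁻¹.
Phase lag φ = arctan(Cω/λ) = arctan(32.7/37.4) = 0.719 rad.
Time lag = φ / ω = 0.719 / 1.99×10^-7 = 3.61×10^6 s = 41.8 days.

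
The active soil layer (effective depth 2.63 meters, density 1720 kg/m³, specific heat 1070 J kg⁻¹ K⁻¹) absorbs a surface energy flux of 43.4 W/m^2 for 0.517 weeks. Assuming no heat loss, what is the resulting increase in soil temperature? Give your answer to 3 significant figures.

2.80 K

Areal heat capacity C = ρ c_p D = 1720 × 1070 × 2.63 = 4.84×10^6 J/(m^2 K).
Net heat input Q = F Δt = 43.4 × (0.517 weeks × 6.048×10^5 s/week) = 1.36×10^7 J/m².
ΔT = Q / C = 1.36×10^7 / 4.84×10^6 = 2.80 K.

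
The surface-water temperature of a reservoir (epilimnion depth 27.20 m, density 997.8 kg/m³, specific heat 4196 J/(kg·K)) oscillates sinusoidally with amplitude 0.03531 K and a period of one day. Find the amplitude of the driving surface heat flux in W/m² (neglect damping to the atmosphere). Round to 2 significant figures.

290

Areal heat capacity C = ρ c_p D = 997.8 × 4196 × 27.20 = 1.14×10^8 J/(m²·K).
ω = 2π / 86400 s = 7.27×10^-5 s⁻¹.
Cω = 1.14×10^8 × 7.27×10^-5 = 8280 W/(m²·K).
F₀ = A × Cω = 0.03531 × 8280 = 292 W/m².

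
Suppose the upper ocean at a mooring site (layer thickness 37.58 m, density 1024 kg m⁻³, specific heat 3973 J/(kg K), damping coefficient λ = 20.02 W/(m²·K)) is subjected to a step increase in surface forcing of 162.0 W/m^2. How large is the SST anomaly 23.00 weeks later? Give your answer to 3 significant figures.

6.78 K

Areal heat capacity C = ρ c_p D = 1024 × 3973 × 37.58 = 1.53×10^8 J/(m^2 K).
τ = C / λ = 1.53×10^8 / 20.02 = 7.64×10^6 s.
Equilibrium anomaly ΔT_eq = F / λ = 162.0 / 20.02 = 8.09 K.
t = 23.00 weeks = 1.39×10^7 s, so t/τ = 1.82.
ΔT(t) = ΔT_eq (1 − e^(−t/τ)) = 8.09 × (1 − e^−1.82) = 6.78 K.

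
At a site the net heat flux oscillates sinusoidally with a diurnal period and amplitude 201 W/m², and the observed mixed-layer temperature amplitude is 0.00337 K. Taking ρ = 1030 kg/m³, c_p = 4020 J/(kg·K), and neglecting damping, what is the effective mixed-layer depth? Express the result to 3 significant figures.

ω = 2π / 86400 s = 7.27×10^-5 s⁻¹.
Required C = F₀ / (A ω) = 201 / (0.00337 × 7.27×10^-5) = 8.20×10^8 J/(m²·K).
D = C / (ρ c_p) = 8.20×10^8 / (1030 × 4020) = 198 m.

198 m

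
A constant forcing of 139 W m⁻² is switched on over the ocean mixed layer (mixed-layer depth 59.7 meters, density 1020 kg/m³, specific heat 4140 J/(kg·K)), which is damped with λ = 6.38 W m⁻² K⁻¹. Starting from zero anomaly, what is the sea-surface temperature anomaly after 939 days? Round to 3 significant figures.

19.0 K

Areal heat capacity C = ρ c_p D = 1020 × 4140 × 59.7 = 2.52×10^8 J/(m²·K).
τ = C / λ = 2.52×10^8 / 6.38 = 3.95×10^7 s.
Equilibrium anomaly ΔT_eq = F / λ = 139 / 6.38 = 21.8 K.
t = 939 days = 8.11×10^7 s, so t/τ = 2.05.
ΔT(t) = ΔT_eq (1 − e^(−t/τ)) = 21.8 × (1 − e^−2.05) = 19.0 K.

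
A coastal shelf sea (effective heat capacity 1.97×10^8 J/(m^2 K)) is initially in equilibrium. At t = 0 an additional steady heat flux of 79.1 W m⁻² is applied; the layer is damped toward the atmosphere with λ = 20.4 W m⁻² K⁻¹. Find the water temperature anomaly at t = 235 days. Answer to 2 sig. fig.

Areal heat capacity C = 1.97×10^8 J/(m^2 K) (given).
τ = C / λ = 1.97×10^8 / 20.4 = 9.66×10^6 s.
Equilibrium anomaly ΔT_eq = F / λ = 79.1 / 20.4 = 3.88 K.
t = 235 days = 2.03×10^7 s, so t/τ = 2.10.
ΔT(t) = ΔT_eq (1 − e^(−t/τ)) = 3.88 × (1 − e^−2.10) = 3.40 K.

3.4 K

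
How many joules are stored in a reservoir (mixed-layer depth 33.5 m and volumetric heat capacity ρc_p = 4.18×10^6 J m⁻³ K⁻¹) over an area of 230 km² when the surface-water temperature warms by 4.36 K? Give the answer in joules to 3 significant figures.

Areal heat capacity C = ρc_p × D = 4.18×10^6 × 33.5 = 1.40×10^8 J m⁻² K⁻¹.
Heat per unit area: q = C ΔT = 1.40×10^8 × 4.36 = 6.11×10^8 J/m².
Total heat: Q = q × A = 6.11×10^8 × (230 × 10⁶ m²) = 1.40×10^17 J.

1.40×10^17 J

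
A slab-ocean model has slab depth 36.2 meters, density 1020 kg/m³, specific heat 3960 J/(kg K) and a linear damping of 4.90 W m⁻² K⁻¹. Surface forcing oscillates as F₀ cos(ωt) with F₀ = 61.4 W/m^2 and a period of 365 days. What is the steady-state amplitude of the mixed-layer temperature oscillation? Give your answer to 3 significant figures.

2.08 K

Areal heat capacity C = ρ c_p D = 1020 × 3960 × 36.2 = 1.46×10^8 J/(m^2 K).
Angular frequency ω = 2π / T = 2π / 3.15×10^7 s = 1.99×10^-7 s⁻¹.
√((Cω)² + λ²) = √((29.1)² + 4.90²) = 29.5 W/(m²·K).
Amplitude A = F₀ / √((Cω)²+λ²) = 61.4 / 29.5 = 2.08 K.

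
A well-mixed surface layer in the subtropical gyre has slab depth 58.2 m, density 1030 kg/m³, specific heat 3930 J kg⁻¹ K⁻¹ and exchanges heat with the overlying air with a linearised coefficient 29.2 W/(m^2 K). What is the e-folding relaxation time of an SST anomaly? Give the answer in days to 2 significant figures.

93 days

Areal heat capacity C = ρ c_p D = 1030 × 3930 × 58.2 = 2.36×10^8 J/(m²·K).
Relaxation time τ = C / λ = 2.36×10^8 / 29.2 = 8.07×10^6 s.
In days: 8.07×10^6 s / (86400 s/day) = 93.4 days.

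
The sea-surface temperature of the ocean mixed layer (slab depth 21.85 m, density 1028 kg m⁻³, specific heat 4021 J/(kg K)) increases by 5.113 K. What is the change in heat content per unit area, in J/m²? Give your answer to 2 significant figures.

Areal heat capacity C = ρ c_p D = 1028 × 4021 × 21.85 = 9.03×10^7 J/(m²·K).
ΔQ = C ΔT = 9.03×10^7 × 5.113 = 4.62×10^8 J/m².

4.6×10^8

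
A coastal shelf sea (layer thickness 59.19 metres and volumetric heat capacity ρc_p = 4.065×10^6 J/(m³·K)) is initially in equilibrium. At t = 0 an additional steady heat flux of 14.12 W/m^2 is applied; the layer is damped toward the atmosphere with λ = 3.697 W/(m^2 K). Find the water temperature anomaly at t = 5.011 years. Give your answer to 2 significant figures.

Areal heat capacity C = ρc_p × D = 4.065×10^6 × 59.19 = 2.41×10^8 J/(m²·K).
τ = C / λ = 2.41×10^8 / 3.697 = 6.51×10^7 s.
Equilibrium anomaly ΔT_eq = F / λ = 14.12 / 3.697 = 3.82 K.
t = 5.011 years = 1.58×10^8 s, so t/τ = 2.43.
ΔT(t) = ΔT_eq (1 − e^(−t/τ)) = 3.82 × (1 − e^−2.43) = 3.48 K.

3.5 K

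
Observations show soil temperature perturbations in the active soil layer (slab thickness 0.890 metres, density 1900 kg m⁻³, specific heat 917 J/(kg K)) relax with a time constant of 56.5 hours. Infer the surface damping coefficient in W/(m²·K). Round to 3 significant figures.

Areal heat capacity C = ρ c_p D = 1900 × 917 × 0.890 = 1.55×10^6 J/(m²·K).
τ = 56.5 hours = 2.03×10^5 s.
λ = C / τ = 1.55×10^6 / 2.03×10^5 = 7.62 W/(m²·K).

7.62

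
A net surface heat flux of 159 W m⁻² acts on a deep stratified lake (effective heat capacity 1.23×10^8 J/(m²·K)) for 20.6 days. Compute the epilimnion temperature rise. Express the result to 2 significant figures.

2.3 K

Areal heat capacity C = 1.23×10^8 J/(m²·K) (given).
Net heat input Q = F Δt = 159 × (20.6 days × 86400 s/day) = 2.83×10^8 J/m².
ΔT = Q / C = 2.83×10^8 / 1.23×10^8 = 2.30 K.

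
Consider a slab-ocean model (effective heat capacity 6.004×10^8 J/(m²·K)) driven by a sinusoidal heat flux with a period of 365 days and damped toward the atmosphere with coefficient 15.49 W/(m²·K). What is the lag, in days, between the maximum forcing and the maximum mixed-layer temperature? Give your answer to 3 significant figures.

83.8 days

Areal heat capacity C = 6.004×10^8 J/(m²·K) (given).
ω = 2π / 3.15×10^7 s = 1.99×10^-7 s⁻¹.
Phase lag φ = arctan(Cω/λ) = arctan(120/15.49) = 1.44 rad.
Time lag = φ / ω = 1.44 / 1.99×10^-7 = 7.24×10^6 s = 83.8 days.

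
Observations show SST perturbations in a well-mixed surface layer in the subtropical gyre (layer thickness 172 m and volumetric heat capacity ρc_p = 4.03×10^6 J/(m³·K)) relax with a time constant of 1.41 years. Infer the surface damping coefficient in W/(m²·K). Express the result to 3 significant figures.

15.6

Areal heat capacity C = ρc_p × D = 4.03×10^6 × 172 = 6.93×10^8 J/(m²·K).
τ = 1.41 years = 4.45×10^7 s.
λ = C / τ = 6.93×10^8 / 4.45×10^7 = 15.6 W/(m²·K).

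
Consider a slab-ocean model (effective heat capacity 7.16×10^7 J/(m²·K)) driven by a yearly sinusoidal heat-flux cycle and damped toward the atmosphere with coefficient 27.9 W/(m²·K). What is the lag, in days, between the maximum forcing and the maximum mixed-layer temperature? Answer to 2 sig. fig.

Areal heat capacity C = 7.16×10^7 J/(m²·K) (given).
ω = 2π / 3.15×10^7 s = 1.99×10^-7 s⁻¹.
Phase lag φ = arctan(Cω/λ) = arctan(14.3/27.9) = 0.473 rad.
Time lag = φ / ω = 0.473 / 1.99×10^-7 = 2.37×10^6 s = 27.5 days.

27 days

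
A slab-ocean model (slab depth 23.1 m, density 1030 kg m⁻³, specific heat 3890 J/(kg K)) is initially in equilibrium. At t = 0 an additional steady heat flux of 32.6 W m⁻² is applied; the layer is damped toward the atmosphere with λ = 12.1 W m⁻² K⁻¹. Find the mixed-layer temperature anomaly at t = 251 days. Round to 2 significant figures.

2.5 K

Areal heat capacity C = ρ c_p D = 1030 × 3890 × 23.1 = 9.26×10^7 J/(m^2 K).
τ = C / λ = 9.26×10^7 / 12.1 = 7.65×10^6 s.
Equilibrium anomaly ΔT_eq = F / λ = 32.6 / 12.1 = 2.69 K.
t = 251 days = 2.17×10^7 s, so t/τ = 2.84.
ΔT(t) = ΔT_eq (1 − e^(−t/τ)) = 2.69 × (1 − e^−2.84) = 2.54 K.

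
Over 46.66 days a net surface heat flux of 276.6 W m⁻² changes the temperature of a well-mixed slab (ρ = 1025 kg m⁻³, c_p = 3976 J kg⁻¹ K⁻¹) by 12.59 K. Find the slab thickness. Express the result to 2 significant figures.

22 m

Heat input Q = F Δt = 276.6 × 4.03×10^6 s = 1.12×10^9 J/m².
Required areal heat capacity C = Q / ΔT = 8.86×10^7 J/(m²·K).
Depth D = C / (ρ c_p) = 8.86×10^7 / (1025 × 3976) = 21.7 m.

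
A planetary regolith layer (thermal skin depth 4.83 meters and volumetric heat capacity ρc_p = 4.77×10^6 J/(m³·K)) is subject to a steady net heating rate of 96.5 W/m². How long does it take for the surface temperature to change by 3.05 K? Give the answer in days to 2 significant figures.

8.4 days

Areal heat capacity C = ρc_p × D = 4.77×10^6 × 4.83 = 2.30×10^7 J m⁻² K⁻¹.
Time required: Δt = C ΔT / F = 2.30×10^7 × 3.05 / 96.5 = 7.28×10^5 s.
In days: 7.28×10^5 s / (86400 s/day) = 8.43 days.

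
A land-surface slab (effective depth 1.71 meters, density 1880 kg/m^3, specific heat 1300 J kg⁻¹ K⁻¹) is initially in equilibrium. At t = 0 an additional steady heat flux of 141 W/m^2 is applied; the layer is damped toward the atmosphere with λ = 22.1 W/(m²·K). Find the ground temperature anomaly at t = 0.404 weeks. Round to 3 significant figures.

4.63 K

Areal heat capacity C = ρ c_p D = 1880 × 1300 × 1.71 = 4.18×10^6 J m⁻² K⁻¹.
τ = C / λ = 4.18×10^6 / 22.1 = 1.89×10^5 s.
Equilibrium anomaly ΔT_eq = F / λ = 141 / 22.1 = 6.38 K.
t = 0.404 weeks = 2.44×10^5 s, so t/τ = 1.29.
ΔT(t) = ΔT_eq (1 − e^(−t/τ)) = 6.38 × (1 − e^−1.29) = 4.63 K.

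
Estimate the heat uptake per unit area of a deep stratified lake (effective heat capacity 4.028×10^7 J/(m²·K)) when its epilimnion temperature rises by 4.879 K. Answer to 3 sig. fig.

1.97×10^8

Areal heat capacity C = 4.028×10^7 J/(m²·K) (given).
ΔQ = C ΔT = 4.03×10^7 × 4.879 = 1.97×10^8 J/m².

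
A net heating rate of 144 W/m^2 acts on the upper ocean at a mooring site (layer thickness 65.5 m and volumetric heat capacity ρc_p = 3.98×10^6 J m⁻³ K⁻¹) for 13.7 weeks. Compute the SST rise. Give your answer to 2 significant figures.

4.6 K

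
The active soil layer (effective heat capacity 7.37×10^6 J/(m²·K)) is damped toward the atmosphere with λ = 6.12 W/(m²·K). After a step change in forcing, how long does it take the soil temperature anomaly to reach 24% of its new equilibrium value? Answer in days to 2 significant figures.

3.8 days

Areal heat capacity C = 7.37×10^6 J/(m²·K) (given).
τ = C / λ = 7.37×10^6 / 6.12 = 1.20×10^6 s.
Fraction reached: 1 − e^(−t/τ) = 0.24 ⇒ t = −τ ln(1 − 0.24) = τ × 0.274.
t = 3.30×10^5 s = 3.83 days.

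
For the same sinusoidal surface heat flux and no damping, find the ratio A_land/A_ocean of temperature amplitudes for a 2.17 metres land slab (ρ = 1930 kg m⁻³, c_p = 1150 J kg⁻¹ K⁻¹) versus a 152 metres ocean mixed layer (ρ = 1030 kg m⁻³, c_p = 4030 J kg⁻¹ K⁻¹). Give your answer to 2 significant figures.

130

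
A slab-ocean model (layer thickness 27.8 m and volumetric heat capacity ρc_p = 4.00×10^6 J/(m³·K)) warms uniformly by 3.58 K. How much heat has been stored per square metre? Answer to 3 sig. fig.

3.98×10^8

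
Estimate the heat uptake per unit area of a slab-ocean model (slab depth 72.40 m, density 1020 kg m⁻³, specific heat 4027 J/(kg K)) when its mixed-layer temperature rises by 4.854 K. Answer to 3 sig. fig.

Areal heat capacity C = ρ c_p D = 1020 × 4027 × 72.40 = 2.97×10^8 J/(m^2 K).
ΔQ = C ΔT = 2.97×10^8 × 4.854 = 1.44×10^9 J/m².

1.44×10^9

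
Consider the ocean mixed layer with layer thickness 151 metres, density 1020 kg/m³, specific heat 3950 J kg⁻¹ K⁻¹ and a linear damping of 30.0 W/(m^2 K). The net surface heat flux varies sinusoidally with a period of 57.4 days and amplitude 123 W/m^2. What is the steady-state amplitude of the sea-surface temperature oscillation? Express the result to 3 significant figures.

0.159 K

Areal heat capacity C = ρ c_p D = 1020 × 3950 × 151 = 6.08×10^8 J/(m²·K).
Angular frequency ω = 2π / T = 2π / 4.96×10^6 s = 1.27×10^-6 s⁻¹.
√((Cω)² + λ²) = √((771)² + 30.0²) = 771 W/(m²·K).
Amplitude A = F₀ / √((Cω)²+λ²) = 123 / 771 = 0.159 K.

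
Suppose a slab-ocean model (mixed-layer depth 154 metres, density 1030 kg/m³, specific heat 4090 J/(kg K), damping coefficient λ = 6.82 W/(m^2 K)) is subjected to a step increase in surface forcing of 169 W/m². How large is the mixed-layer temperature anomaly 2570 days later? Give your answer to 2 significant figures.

Areal heat capacity C = ρ c_p D = 1030 × 4090 × 154 = 6.49×10^8 J m⁻² K⁻¹.
τ = C / λ = 6.49×10^8 / 6.82 = 9.51×10^7 s.
Equilibrium anomaly ΔT_eq = F / λ = 169 / 6.82 = 24.8 K.
t = 2570 days = 2.22×10^8 s, so t/τ = 2.33.
ΔT(t) = ΔT_eq (1 − e^(−t/τ)) = 24.8 × (1 − e^−2.33) = 22.4 K.

22 K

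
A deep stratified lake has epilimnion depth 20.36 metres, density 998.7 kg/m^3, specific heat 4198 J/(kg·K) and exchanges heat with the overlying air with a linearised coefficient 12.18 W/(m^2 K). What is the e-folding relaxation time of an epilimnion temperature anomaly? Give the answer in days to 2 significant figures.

81 days

Areal heat capacity C = ρ c_p D = 998.7 × 4198 × 20.36 = 8.54×10^7 J/(m²·K).
Relaxation time τ = C / λ = 8.54×10^7 / 12.18 = 7.01×10^6 s.
In days: 7.01×10^6 s / (86400 s/day) = 81.1 days.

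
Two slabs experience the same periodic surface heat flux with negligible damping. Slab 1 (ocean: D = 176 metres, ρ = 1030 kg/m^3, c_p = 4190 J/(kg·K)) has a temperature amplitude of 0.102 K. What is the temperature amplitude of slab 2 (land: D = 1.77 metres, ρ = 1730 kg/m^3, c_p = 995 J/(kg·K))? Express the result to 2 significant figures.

25 K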